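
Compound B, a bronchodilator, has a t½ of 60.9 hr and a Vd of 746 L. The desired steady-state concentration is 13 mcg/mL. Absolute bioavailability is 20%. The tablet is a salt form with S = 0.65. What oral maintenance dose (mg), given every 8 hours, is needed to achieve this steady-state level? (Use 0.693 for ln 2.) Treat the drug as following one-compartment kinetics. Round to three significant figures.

6790 mg

CL = 0.693 × Vd / t½ = 0.693 × 746.0 / 60.9 = 8.489 L/h
D = CL × Css × τ / F / S = 8.489 × 13 × 8 / 0.2 / 0.65 = 6791 mg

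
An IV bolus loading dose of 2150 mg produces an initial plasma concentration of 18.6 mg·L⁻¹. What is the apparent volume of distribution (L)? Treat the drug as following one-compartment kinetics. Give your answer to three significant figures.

116 L

Immediately after an IV bolus, C₀ = Dose / Vd, so Vd = Dose / C₀.
Vd = 2150 / 18.6 = 115.6 L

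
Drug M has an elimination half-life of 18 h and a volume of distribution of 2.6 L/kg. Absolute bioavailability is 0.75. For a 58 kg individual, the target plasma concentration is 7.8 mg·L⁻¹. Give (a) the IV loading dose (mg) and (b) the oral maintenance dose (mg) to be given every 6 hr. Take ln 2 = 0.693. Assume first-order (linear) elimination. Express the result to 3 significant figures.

(a) 1180 mg; (b) 362 mg

Vd = 2.6 L/kg × 58 kg = 150.8 L
LD = Vd × C = 150.8 × 7.8 = 1176 mg
CL = 0.693 × Vd / t½ = 0.693 × 150.8 / 18 = 5.806 L/h
D = CL × Css × τ / F = 5.806 × 7.8 × 6 / 0.75 = 362.3 mg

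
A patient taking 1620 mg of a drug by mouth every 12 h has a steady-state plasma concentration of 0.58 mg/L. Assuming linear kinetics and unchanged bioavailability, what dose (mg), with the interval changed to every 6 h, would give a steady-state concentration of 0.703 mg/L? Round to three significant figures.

With linear kinetics, Css is proportional to dose rate (D/τ) at fixed clearance.
D₂ = D₁ × (Css,target / Css,current) × (τ₂/τ₁) = 1620 × (0.703/0.58) × (6/12) = 981.8 mg

982 mg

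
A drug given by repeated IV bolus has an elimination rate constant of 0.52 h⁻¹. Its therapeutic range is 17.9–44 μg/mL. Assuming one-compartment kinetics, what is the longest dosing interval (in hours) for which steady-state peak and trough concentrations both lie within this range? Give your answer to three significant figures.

1.73 h

Between IV bolus doses, concentration decays as C = C₀·e^(−kτ), so C_peak/C_trough = e^(kτ).
τ_max = ln(C_peak/C_trough) / k = ln(44/17.9) / 0.5200 = 0.8994 / 0.5200 = 1.730 h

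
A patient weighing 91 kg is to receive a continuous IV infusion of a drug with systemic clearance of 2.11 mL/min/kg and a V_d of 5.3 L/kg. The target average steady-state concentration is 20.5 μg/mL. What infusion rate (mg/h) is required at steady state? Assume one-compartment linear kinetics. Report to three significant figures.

236 mg/h

CL = 2.11 mL/min/kg × 91 kg = 192.0 mL/min = 192.0 × 60/1000 = 11.52 L/h
Vd does not affect the maintenance rate; only clearance governs steady-state input.
Rate = CL × Css = 11.52 × 20.5 = 236.2 mg/h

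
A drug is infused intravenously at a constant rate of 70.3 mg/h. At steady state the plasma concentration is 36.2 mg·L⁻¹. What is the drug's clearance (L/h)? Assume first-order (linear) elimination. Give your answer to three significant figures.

1.94 L/h

At steady state, infusion rate = CL × Css, so CL = rate / Css.
CL = 70.3 / 36.2 = 1.942 L/h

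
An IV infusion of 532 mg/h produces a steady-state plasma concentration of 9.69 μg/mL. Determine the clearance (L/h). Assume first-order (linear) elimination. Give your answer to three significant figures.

54.9 L/h

At steady state, infusion rate = CL × Css, so CL = rate / Css.
CL = 532 / 9.69 = 54.90 L/h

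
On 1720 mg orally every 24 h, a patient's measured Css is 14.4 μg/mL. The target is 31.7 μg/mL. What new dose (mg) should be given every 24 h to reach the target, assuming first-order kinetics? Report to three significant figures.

3790 mg

With linear kinetics, Css is proportional to dose rate (D/τ) at fixed clearance.
D₂ = D₁ × (Css,target / Css,current) = 1720 × 31.7/14.4 = 3786 mg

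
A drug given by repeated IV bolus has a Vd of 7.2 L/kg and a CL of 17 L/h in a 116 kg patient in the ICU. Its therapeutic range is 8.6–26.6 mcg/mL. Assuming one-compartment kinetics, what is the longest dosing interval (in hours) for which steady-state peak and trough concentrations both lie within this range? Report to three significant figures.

55.5 h

Vd(total) = 116 kg × 7.2 L/kg = 835.2 L
k = CL / Vd = 17.00 / 835.2 = 0.02035 h⁻¹
Between IV bolus doses, concentration decays as C = C₀·e^(−kτ), so C_peak/C_trough = e^(kτ).
τ_max = ln(C_peak/C_trough) / k = ln(26.6/8.6) / 0.02035 = 1.129 / 0.02035 = 55.48 h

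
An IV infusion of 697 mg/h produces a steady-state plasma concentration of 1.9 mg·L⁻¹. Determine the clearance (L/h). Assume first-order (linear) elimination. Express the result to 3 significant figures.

At steady state, infusion rate = CL × Css, so CL = rate / Css.
CL = 697 / 1.9 = 366.8 L/h

367 L/h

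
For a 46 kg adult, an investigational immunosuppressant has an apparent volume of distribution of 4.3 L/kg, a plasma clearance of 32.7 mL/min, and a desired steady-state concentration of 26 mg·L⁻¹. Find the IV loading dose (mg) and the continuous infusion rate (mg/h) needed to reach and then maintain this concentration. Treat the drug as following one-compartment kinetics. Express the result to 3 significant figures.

Total Vd = 4.3 × 46 = 197.8 L
Loading dose = Vd × C = 197.8 × 26 = 5143 mg
CL = 32.7 mL/min = 32.7 × 0.06 = 1.962 L/h
Maintenance: replace elimination → rate = CL × Css = 1.962 × 26 = 51.01 mg/h

(a) 5140 mg; (b) 51.0 mg/h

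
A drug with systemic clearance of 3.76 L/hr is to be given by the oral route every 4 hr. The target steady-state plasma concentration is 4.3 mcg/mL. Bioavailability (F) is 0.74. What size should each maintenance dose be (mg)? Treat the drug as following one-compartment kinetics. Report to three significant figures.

At steady state, dose per interval replaces the amount cleared in that interval: F·D/τ = CL·Css.
D = CL × Css × τ / F = 3.760 × 4.3 × 4 / 0.74 = 87.39 mg

87.4 mg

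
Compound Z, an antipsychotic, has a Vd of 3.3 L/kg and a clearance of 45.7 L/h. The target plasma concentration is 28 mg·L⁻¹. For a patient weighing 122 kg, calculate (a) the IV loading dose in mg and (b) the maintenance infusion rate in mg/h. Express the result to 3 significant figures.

Vd(total) = 122 kg × 3.3 L/kg = 402.6 L
LD = Vd · C_target = 402.6 × 28 = 11270 mg
Maintenance infusion rate = CL × Css = 45.70 × 28 = 1280 mg/h

(a) 11300 mg; (b) 1280 mg/h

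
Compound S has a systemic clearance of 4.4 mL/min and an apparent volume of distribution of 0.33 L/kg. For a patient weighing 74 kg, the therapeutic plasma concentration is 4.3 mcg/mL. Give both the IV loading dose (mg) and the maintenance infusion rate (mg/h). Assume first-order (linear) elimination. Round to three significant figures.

(a) 105 mg; (b) 1.14 mg/h

Vd = 0.33 L/kg × 74 kg = 24.42 L
Loading dose = Vd × C = 24.42 × 4.3 = 105.0 mg
CL = 4.4 mL/min × 60/1000 = 0.2640 L/h
Maintenance infusion rate = CL × Css = 0.2640 × 4.3 = 1.135 mg/h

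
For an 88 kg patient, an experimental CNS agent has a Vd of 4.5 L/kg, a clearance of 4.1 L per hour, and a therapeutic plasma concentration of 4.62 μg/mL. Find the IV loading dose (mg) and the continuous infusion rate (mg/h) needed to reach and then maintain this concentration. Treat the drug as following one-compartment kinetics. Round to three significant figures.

Total Vd = 4.5 × 88 = 396.0 L
LD = Vd · C_target = 396.0 × 4.62 = 1830 mg
Maintenance: replace elimination → rate = CL × Css = 4.100 × 4.62 = 18.94 mg/h

(a) 1830 mg; (b) 18.9 mg/h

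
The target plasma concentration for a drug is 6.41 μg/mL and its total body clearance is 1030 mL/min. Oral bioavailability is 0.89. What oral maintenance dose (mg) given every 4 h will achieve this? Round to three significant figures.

Convert clearance: 1030 mL/min × 60 min/h ÷ 1000 mL/L = 61.80 L/h
D = CL × Css × τ / F = 61.80 × 6.41 × 4 / 0.89 = 1780 mg

1780 mg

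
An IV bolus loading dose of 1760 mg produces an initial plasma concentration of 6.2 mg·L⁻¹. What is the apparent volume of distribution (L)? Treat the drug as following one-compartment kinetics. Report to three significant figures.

Immediately after an IV bolus, C₀ = Dose / Vd, so Vd = Dose / C₀.
Vd = 1760 / 6.2 = 283.9 L

284 L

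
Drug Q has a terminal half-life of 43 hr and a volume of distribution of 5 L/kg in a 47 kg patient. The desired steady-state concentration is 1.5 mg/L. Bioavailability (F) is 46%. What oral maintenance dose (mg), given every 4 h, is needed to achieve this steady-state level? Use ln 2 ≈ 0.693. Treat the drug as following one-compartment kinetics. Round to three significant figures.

Vd = 5 L/kg × 47 kg = 235.0 L
k = 0.693/43 = 0.01612 h⁻¹, so CL = k·Vd = 0.01612 × 235.0 = 3.788 L/h
D = CL × Css × τ / F = 3.788 × 1.5 × 4 / 0.46 = 49.41 mg

49.4 mg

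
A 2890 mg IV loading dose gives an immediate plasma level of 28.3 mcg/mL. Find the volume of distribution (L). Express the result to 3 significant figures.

102 L

Immediately after an IV bolus, C₀ = Dose / Vd, so Vd = Dose / C₀.
Vd = 2890 / 28.3 = 102.1 L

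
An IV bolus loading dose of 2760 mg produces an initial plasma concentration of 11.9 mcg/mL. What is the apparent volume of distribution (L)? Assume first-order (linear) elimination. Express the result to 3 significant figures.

Immediately after an IV bolus, C₀ = Dose / Vd, so Vd = Dose / C₀.
Vd = 2760 / 11.9 = 231.9 L

232 L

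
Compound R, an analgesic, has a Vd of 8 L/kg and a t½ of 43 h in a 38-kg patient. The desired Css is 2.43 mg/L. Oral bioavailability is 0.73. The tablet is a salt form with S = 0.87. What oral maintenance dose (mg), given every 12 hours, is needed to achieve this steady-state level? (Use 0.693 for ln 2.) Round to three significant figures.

225 mg

Total Vd = 8 × 38 = 304.0 L
CL = ln 2 · Vd / t½ = 0.693 × 304.0 / 43 = 4.899 L/h
D = CL × Css × τ / F / S = 4.899 × 2.43 × 12 / 0.73 / 0.87 = 224.9 mg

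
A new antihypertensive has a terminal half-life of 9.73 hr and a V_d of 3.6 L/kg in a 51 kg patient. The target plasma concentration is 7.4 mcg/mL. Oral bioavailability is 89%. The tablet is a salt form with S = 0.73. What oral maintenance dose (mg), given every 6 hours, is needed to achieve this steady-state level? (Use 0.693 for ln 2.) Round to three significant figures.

Total Vd = 3.6 × 51 = 183.6 L
CL = ln 2 · Vd / t½ = 0.693 × 183.6 / 9.73 = 13.08 L/h
D = CL × Css × τ / F / S = 13.08 × 7.4 × 6 / 0.89 / 0.73 = 893.9 mg

894 mg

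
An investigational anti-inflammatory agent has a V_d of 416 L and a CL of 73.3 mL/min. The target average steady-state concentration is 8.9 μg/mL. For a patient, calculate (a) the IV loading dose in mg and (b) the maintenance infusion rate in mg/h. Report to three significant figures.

(a) 3700 mg; (b) 39.1 mg/h

LD = Vd · C_target = 416.0 × 8.9 = 3702 mg
CL = 73.3 mL/min = 73.3 × 0.06 = 4.398 L/h
Maintenance: replace elimination → rate = CL × Css = 4.398 × 8.9 = 39.14 mg/h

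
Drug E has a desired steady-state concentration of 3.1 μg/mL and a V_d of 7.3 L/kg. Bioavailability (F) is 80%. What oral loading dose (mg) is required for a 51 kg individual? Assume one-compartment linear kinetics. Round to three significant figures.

1440 mg

Total Vd = 7.3 × 51 = 372.3 L
LD = Vd × C / F = 372.3 × 3.100 / 0.8 = 1443 mg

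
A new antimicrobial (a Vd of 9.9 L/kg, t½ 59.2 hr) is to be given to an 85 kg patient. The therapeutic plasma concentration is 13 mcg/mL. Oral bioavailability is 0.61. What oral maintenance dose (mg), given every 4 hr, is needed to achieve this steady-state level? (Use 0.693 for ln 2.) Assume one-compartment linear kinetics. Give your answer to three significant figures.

Vd = 9.9 L/kg × 85 kg = 841.5 L
CL = ln 2 · Vd / t½ = 0.693 × 841.5 / 59.2 = 9.851 L/h
D = CL × Css × τ / F = 9.851 × 13 × 4 / 0.61 = 839.8 mg

840 mg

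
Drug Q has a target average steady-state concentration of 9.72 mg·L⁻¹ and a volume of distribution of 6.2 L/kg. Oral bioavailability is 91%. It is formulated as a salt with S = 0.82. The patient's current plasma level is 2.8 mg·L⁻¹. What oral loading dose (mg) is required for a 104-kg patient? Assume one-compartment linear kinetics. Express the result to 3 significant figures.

Vd = 6.2 L/kg × 104 kg = 644.8 L
Concentration deficit ΔC = 9.72 − 2.8 = 6.920 mg/L
LD = Vd × ΔC / F / S = 644.8 × 6.920 / 0.91 / 0.82 = 5980 mg

5980 mg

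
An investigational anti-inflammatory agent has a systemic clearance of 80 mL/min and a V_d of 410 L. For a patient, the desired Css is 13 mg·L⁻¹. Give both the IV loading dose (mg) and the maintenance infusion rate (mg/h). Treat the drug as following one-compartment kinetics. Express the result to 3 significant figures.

LD = Vd · C_target = 410.0 × 13 = 5330 mg
CL = 80 mL/min × 60/1000 = 4.800 L/h
Maintenance infusion rate = CL × Css = 4.800 × 13 = 62.40 mg/h

(a) 5330 mg; (b) 62.4 mg/h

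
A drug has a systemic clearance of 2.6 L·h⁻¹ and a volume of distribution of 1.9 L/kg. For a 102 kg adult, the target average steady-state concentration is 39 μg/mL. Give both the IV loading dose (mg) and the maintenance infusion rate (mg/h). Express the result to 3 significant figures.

(a) 7560 mg; (b) 101 mg/h

Vd(total) = 102 kg × 1.9 L/kg = 193.8 L
Loading dose = Vd × C = 193.8 × 39 = 7558 mg
Maintenance infusion rate = CL × Css = 2.600 × 39 = 101.4 mg/h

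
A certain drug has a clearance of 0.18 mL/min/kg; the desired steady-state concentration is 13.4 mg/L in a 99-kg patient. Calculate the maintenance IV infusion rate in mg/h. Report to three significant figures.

14.3 mg/h

CL = 0.18 mL/min/kg × 99 kg = 17.82 mL/min = 17.82 × 60/1000 = 1.069 L/h
At steady state, infusion rate equals elimination rate: rate in = CL × Css.
Infusion rate = CL · Css = 1.069 L/h × 13.4 mg/L = 14.32 mg/h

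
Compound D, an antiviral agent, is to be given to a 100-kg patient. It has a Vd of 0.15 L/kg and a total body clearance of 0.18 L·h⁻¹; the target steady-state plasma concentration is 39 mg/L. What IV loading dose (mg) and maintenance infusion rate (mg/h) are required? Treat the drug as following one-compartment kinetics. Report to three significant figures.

Total Vd = 0.15 × 100 = 15.00 L
LD = Vd · C_target = 15.00 × 39 = 585.0 mg
Maintenance: replace elimination → rate = CL × Css = 0.1800 × 39 = 7.020 mg/h

(a) 585 mg; (b) 7.02 mg/h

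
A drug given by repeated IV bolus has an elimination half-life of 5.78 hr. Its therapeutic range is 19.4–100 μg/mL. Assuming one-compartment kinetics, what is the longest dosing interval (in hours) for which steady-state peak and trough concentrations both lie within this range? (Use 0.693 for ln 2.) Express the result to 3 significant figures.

k = 0.693 / t½ = 0.693 / 5.78 = 0.1199 h⁻¹
Between IV bolus doses, concentration decays as C = C₀·e^(−kτ), so C_peak/C_trough = e^(kτ).
τ_max = ln(C_peak/C_trough) / k = ln(100/19.4) / 0.1199 = 1.640 / 0.1199 = 13.68 h

13.7 h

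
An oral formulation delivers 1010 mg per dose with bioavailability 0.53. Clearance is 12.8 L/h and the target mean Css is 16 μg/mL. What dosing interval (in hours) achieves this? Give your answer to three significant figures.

F·D/τ = CL·Css → τ = F·D / (CL·Css).
τ = 0.53 × 1010 / (12.8 × 16) = 2.614 h

2.61 h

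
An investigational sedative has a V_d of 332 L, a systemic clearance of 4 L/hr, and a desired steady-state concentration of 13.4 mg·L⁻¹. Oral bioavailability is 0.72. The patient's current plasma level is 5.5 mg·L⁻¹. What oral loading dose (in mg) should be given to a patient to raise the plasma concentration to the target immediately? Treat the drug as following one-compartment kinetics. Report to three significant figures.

Concentration deficit ΔC = 13.4 − 5.5 = 7.900 mg/L
LD = Vd × ΔC / F = 332.0 × 7.900 / 0.72 = 3643 mg

3640 mg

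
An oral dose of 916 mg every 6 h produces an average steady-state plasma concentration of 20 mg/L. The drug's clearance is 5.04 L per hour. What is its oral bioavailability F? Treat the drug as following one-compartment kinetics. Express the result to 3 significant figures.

0.660

F·D/τ = CL·Css at steady state → F = CL·Css·τ / D.
F = 5.04 × 20 × 6 / 916 = 0.660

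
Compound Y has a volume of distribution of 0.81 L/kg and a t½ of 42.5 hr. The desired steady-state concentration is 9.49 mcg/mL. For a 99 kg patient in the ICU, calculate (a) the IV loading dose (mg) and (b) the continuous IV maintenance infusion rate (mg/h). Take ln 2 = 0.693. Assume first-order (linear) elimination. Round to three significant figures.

Vd(total) = 99 kg × 0.81 L/kg = 80.19 L
LD = Vd × C = 80.19 × 9.49 = 761.0 mg
CL = 0.693 × Vd / t½ = 0.693 × 80.19 / 42.5 = 1.308 L/h
Infusion rate = CL × Css = 1.308 × 9.49 = 12.41 mg/h

(a) 761 mg; (b) 12.4 mg/h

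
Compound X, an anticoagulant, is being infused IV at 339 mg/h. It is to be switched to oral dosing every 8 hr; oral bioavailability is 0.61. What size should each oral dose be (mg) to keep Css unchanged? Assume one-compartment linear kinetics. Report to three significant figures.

To maintain the same Css, the systemic dosing rate must be unchanged: F·D/τ = infusion rate.
D = rate × τ / F = 339 × 8 / 0.61 = 4446 mg

4450 mg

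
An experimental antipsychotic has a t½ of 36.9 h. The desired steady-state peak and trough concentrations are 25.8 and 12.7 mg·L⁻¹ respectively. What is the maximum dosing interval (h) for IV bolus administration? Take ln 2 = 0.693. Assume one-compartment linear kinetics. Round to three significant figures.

k = 0.693 / t½ = 0.693 / 36.9 = 0.01878 h⁻¹
Between IV bolus doses, concentration decays as C = C₀·e^(−kτ), so C_peak/C_trough = e^(kτ).
τ_max = ln(C_peak/C_trough) / k = ln(25.8/12.7) / 0.01878 = 0.7088 / 0.01878 = 37.74 h

37.7 h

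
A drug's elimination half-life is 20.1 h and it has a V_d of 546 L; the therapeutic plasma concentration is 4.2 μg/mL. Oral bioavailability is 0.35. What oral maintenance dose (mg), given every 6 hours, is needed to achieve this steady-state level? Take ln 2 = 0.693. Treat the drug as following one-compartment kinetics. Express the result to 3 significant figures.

1360 mg

k = 0.693/20.1 = 0.03448 h⁻¹, so CL = k·Vd = 0.03448 × 546.0 = 18.83 L/h
D = CL × Css × τ / F = 18.83 × 4.2 × 6 / 0.35 = 1356 mg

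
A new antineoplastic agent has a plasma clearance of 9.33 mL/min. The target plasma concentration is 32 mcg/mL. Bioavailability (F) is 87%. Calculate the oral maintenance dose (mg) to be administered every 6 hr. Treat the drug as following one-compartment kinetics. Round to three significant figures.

CL = 9.33 mL/min × 60/1000 = 0.5598 L/h
D = CL × Css × τ / F = 0.5598 × 32 × 6 / 0.87 = 123.5 mg

124 mg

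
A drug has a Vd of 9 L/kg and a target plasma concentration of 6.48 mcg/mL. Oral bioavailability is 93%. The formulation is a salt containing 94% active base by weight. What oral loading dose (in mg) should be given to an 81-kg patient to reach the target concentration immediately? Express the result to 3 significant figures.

Vd = 9 L/kg × 81 kg = 729.0 L
LD = Vd × C / F / S = 729.0 × 6.480 / 0.93 / 0.94 = 5404 mg

5400 mg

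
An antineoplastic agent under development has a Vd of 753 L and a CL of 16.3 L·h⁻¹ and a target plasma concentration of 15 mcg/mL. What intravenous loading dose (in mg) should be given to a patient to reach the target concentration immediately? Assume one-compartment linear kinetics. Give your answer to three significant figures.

11300 mg

LD = Vd × C = 753.0 × 15.00 = 11300 mg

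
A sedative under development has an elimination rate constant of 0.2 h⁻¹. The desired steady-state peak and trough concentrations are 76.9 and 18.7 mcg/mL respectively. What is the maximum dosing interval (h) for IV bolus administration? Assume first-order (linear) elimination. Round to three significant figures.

7.07 h

Between IV bolus doses, concentration decays as C = C₀·e^(−kτ), so C_peak/C_trough = e^(kτ).
τ_max = ln(C_peak/C_trough) / k = ln(76.9/18.7) / 0.2000 = 1.414 / 0.2000 = 7.070 h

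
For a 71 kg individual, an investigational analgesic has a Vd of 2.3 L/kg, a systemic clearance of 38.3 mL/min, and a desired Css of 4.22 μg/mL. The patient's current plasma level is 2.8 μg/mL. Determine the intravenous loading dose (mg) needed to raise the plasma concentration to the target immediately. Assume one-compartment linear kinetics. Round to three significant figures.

Vd = 2.3 L/kg × 71 kg = 163.3 L
The loading dose fills Vd to the target concentration; clearance is irrelevant here.
Concentration deficit ΔC = 4.22 − 2.8 = 1.420 mg/L
LD = Vd × ΔC = 163.3 × 1.420 = 231.9 mg

232 mg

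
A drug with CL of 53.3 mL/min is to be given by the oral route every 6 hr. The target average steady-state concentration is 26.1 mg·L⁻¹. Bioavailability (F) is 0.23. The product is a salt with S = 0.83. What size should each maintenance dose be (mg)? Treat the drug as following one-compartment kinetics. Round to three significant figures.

CL = 53.3 mL/min = 53.3 × 0.06 = 3.198 L/h
D = CL × Css × τ / F / S = 3.198 × 26.1 × 6 / 0.23 / 0.83 = 2623 mg

2620 mg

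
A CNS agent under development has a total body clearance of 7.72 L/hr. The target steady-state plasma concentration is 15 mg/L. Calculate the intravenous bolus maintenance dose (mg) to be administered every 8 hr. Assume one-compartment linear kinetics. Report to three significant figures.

926 mg

D = CL × Css × τ = 7.720 × 15 × 8 = 926.4 mg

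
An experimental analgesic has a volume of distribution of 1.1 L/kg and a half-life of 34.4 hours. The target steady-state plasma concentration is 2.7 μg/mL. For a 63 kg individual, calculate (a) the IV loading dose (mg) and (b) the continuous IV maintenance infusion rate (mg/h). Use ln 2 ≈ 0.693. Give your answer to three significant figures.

Total Vd = 1.1 × 63 = 69.30 L
LD = Vd × C = 69.30 × 2.7 = 187.1 mg
CL = 0.693 × Vd / t½ = 0.693 × 69.30 / 34.4 = 1.396 L/h
Infusion rate = CL × Css = 1.396 × 2.7 = 3.769 mg/h

(a) 187 mg; (b) 3.77 mg/h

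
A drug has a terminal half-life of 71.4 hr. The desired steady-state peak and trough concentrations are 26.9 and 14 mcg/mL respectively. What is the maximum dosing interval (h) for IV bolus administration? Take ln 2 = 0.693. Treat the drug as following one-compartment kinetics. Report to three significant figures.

k = 0.693 / t½ = 0.693 / 71.4 = 0.009706 h⁻¹
Between IV bolus doses, concentration decays as C = C₀·e^(−kτ), so C_peak/C_trough = e^(kτ).
τ_max = ln(C_peak/C_trough) / k = ln(26.9/14) / 0.009706 = 0.6531 / 0.009706 = 67.29 h

67.3 h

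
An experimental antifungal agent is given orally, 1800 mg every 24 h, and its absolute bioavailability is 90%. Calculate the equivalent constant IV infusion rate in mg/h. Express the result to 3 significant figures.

Equivalent systemic input: infusion rate = F·D/τ.
Rate = 0.9 × 1800 / 24 = 67.50 mg/h

67.5 mg/h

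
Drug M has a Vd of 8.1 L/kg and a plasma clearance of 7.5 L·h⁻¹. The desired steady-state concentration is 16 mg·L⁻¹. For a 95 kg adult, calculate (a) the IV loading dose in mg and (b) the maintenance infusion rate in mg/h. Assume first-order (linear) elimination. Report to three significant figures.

(a) 12300 mg; (b) 120 mg/h

Total Vd = 8.1 × 95 = 769.5 L
LD = Vd · C_target = 769.5 × 16 = 12310 mg
Infusion rate = 7.500 L/h × 16 mg/L = 120.0 mg/h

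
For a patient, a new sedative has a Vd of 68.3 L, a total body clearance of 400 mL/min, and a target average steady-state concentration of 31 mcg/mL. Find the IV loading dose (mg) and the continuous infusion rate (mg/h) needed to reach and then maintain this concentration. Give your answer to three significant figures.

(a) 2120 mg; (b) 744 mg/h

Loading: fill Vd to C_target → 68.30 L × 31 mg/L = 2117 mg
CL = 400 mL/min = 400 × 0.06 = 24.00 L/h
Maintenance infusion rate = CL × Css = 24.00 × 31 = 744.0 mg/h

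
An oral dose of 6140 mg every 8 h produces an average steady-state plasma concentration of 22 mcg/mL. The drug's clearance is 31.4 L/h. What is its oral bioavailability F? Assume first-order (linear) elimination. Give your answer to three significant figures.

F·D/τ = CL·Css at steady state → F = CL·Css·τ / D.
F = 31.4 × 22 × 8 / 6140 = 0.900

0.900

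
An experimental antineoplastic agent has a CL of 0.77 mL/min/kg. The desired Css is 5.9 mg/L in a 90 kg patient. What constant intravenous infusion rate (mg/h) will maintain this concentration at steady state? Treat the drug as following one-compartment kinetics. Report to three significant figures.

CL = 0.77 mL/min/kg × 90 kg = 69.30 mL/min = 69.30 × 60/1000 = 4.158 L/h
At steady state, infusion rate equals elimination rate: rate in = CL × Css.
R₀ = 4.158 × 5.9 = 24.53 mg/h

24.5 mg/h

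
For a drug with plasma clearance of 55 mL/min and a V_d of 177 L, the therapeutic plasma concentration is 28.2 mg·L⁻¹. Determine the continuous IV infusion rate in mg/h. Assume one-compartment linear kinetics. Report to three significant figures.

93.1 mg/h

Convert clearance: 55 mL/min × 60 min/h ÷ 1000 mL/L = 3.300 L/h
Infusion rate = CL · Css = 3.300 L/h × 28.2 mg/L = 93.06 mg/h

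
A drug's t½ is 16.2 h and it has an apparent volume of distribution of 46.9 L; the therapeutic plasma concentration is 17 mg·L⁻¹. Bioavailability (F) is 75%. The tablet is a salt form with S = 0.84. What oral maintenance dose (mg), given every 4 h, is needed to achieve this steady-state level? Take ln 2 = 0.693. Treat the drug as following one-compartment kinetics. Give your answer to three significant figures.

217 mg

CL = 0.693 × Vd / t½ = 0.693 × 46.90 / 16.2 = 2.006 L/h
D = CL × Css × τ / F / S = 2.006 × 17 × 4 / 0.75 / 0.84 = 216.5 mg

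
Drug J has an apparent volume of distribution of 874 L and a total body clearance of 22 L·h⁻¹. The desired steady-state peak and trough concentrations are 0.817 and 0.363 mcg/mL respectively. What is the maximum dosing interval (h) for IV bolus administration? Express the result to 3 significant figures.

32.2 h

k = CL / Vd = 22.00 / 874.0 = 0.02517 h⁻¹
Between IV bolus doses, concentration decays as C = C₀·e^(−kτ), so C_peak/C_trough = e^(kτ).
τ_max = ln(C_peak/C_trough) / k = ln(0.817/0.363) / 0.02517 = 0.8112 / 0.02517 = 32.23 h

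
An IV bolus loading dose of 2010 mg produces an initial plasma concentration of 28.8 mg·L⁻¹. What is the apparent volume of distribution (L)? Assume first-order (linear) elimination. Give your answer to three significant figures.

69.8 L

Immediately after an IV bolus, C₀ = Dose / Vd, so Vd = Dose / C₀.
Vd = 2010 / 28.8 = 69.79 L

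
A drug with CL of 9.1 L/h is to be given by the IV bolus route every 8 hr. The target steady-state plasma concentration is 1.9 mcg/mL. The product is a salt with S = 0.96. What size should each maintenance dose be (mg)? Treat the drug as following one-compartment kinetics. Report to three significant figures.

144 mg

At steady state, dose per interval replaces the amount cleared in that interval: S·D/τ = CL·Css.
D = CL × Css × τ / S = 9.100 × 1.9 × 8 / 0.96 = 144.1 mg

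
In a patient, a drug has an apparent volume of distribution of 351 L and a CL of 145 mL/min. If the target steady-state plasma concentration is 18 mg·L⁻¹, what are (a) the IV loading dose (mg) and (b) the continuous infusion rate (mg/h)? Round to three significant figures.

(a) 6320 mg; (b) 157 mg/h

Loading: fill Vd to C_target → 351.0 L × 18 mg/L = 6318 mg
CL = 145 mL/min × 60/1000 = 8.700 L/h
Infusion rate = 8.700 L/h × 18 mg/L = 156.6 mg/h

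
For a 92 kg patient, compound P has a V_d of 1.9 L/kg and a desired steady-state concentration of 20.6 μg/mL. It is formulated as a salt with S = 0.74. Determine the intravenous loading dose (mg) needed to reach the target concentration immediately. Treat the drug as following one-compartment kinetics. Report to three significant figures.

Total Vd = 1.9 × 92 = 174.8 L
The loading dose fills Vd to the target concentration.
LD = Vd × C / S = 174.8 × 20.60 / 0.74 = 4866 mg

4870 mg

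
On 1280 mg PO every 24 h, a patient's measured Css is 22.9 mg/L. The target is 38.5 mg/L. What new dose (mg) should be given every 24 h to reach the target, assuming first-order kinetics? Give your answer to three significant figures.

2150 mg

With linear kinetics, Css is proportional to dose rate (D/τ) at fixed clearance.
D₂ = D₁ × (Css,target / Css,current) = 1280 × 38.5/22.9 = 2152 mg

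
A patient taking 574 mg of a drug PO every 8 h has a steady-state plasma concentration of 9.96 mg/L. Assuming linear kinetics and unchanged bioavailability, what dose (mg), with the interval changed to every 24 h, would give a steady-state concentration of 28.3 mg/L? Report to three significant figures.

4890 mg

For first-order elimination, Css ∝ F·D/(CL·τ); F and CL are unchanged, so Css ∝ D/τ.
D₂ = D₁ × (Css,target / Css,current) × (τ₂/τ₁) = 574 × (28.3/9.96) × (24/8) = 4893 mg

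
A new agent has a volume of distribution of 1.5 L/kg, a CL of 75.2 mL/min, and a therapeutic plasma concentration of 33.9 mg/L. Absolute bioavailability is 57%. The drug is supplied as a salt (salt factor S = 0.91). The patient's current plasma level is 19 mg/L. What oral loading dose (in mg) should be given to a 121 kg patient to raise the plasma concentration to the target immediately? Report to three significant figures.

5210 mg

Total Vd = 1.5 × 121 = 181.5 L
LD is governed by Vd — clearance does not enter the loading-dose calculation.
Concentration deficit ΔC = 33.9 − 19 = 14.90 mg/L
LD = Vd × ΔC / F / S = 181.5 × 14.90 / 0.57 / 0.91 = 5214 mg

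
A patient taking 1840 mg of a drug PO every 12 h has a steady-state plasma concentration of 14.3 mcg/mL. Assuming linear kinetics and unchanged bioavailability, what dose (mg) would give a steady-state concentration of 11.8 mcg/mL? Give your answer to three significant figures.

With linear kinetics, Css is proportional to dose rate (D/τ) at fixed clearance.
D₂ = D₁ × (Css,target / Css,current) = 1840 × 11.8/14.3 = 1518 mg

1520 mg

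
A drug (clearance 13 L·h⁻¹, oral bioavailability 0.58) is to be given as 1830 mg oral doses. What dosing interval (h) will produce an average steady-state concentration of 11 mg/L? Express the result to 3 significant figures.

F·D/τ = CL·Css → τ = F·D / (CL·Css).
τ = 0.58 × 1830 / (13 × 11) = 7.422 h

7.42 h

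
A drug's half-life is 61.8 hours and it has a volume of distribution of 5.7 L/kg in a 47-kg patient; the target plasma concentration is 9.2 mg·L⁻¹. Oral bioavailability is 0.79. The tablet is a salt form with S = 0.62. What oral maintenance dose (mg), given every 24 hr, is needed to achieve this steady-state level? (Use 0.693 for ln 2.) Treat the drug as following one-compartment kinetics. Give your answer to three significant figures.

1350 mg

Vd = 5.7 L/kg × 47 kg = 267.9 L
CL = ln 2 · Vd / t½ = 0.693 × 267.9 / 61.8 = 3.004 L/h
D = CL × Css × τ / F / S = 3.004 × 9.2 × 24 / 0.79 / 0.62 = 1354 mg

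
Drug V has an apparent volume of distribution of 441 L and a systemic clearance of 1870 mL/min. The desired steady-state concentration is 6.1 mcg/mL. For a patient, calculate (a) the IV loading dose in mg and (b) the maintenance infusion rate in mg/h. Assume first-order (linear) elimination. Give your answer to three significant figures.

(a) 2690 mg; (b) 684 mg/h

Loading: fill Vd to C_target → 441.0 L × 6.1 mg/L = 2690 mg
Convert clearance: 1870 mL/min × 60 min/h ÷ 1000 mL/L = 112.2 L/h
Maintenance infusion rate = CL × Css = 112.2 × 6.1 = 684.4 mg/h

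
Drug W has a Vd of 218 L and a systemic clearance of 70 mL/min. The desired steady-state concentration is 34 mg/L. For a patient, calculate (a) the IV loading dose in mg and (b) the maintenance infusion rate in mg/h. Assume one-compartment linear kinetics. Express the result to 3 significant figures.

(a) 7410 mg; (b) 143 mg/h

LD = Vd · C_target = 218.0 × 34 = 7412 mg
Convert clearance: 70 mL/min × 60 min/h ÷ 1000 mL/L = 4.200 L/h
Maintenance infusion rate = CL × Css = 4.200 × 34 = 142.8 mg/h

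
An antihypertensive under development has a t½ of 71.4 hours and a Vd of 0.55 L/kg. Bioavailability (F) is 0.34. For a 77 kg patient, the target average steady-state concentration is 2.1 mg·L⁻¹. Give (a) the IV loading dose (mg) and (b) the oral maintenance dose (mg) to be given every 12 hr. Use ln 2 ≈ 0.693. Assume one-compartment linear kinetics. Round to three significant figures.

Vd(total) = 77 kg × 0.55 L/kg = 42.35 L
LD = Vd × C = 42.35 × 2.1 = 88.94 mg
CL = 0.693 × Vd / t½ = 0.693 × 42.35 / 71.4 = 0.4110 L/h
D = CL × Css × τ / F = 0.4110 × 2.1 × 12 / 0.34 = 30.46 mg

(a) 88.9 mg; (b) 30.5 mg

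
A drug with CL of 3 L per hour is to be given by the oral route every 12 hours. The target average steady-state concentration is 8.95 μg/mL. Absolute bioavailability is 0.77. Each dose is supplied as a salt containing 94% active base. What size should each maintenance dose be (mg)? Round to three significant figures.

At steady state, dose per interval replaces the amount cleared in that interval: F·S·D/τ = CL·Css.
D = CL × Css × τ / F / S = 3.000 × 8.95 × 12 / 0.77 / 0.94 = 445.2 mg

445 mg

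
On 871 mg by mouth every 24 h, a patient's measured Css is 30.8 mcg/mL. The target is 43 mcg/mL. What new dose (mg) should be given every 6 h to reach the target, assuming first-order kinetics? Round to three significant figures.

304 mg

For first-order elimination, Css ∝ F·D/(CL·τ); F and CL are unchanged, so Css ∝ D/τ.
D₂ = D₁ × (Css,target / Css,current) × (τ₂/τ₁) = 871 × (43/30.8) × (6/24) = 304.0 mg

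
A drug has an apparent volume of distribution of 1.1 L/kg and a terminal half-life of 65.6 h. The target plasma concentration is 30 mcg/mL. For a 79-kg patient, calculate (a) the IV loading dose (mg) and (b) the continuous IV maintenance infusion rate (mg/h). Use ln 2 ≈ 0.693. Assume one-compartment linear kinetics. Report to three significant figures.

Total Vd = 1.1 × 79 = 86.90 L
LD = Vd × C = 86.90 × 30 = 2607 mg
CL = 0.693 × Vd / t½ = 0.693 × 86.90 / 65.6 = 0.9180 L/h
Infusion rate = CL × Css = 0.9180 × 30 = 27.54 mg/h

(a) 2610 mg; (b) 27.5 mg/h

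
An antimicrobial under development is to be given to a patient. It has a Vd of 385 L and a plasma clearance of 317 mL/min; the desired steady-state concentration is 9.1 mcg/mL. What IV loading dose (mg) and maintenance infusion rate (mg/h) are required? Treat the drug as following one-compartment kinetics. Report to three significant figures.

(a) 3500 mg; (b) 173 mg/h

Loading dose = Vd × C = 385.0 × 9.1 = 3504 mg
Convert clearance: 317 mL/min × 60 min/h ÷ 1000 mL/L = 19.02 L/h
Maintenance: replace elimination → rate = CL × Css = 19.02 × 9.1 = 173.1 mg/h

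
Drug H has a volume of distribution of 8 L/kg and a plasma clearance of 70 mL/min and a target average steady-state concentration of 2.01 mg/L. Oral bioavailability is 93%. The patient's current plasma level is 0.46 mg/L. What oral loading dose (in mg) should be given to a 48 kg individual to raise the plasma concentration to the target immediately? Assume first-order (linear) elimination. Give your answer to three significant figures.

640 mg

Vd(total) = 48 kg × 8 L/kg = 384.0 L
LD is governed by Vd — clearance does not enter the loading-dose calculation.
Concentration deficit ΔC = 2.01 − 0.46 = 1.550 mg/L
LD = Vd × ΔC / F = 384.0 × 1.550 / 0.93 = 640.0 mg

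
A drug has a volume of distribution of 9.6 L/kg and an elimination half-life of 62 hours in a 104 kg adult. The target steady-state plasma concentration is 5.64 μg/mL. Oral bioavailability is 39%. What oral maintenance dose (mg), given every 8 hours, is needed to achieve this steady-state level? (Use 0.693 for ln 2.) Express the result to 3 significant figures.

1290 mg

Total Vd = 9.6 × 104 = 998.4 L
k = 0.693/62 = 0.01118 h⁻¹, so CL = k·Vd = 0.01118 × 998.4 = 11.16 L/h
D = CL × Css × τ / F = 11.16 × 5.64 × 8 / 0.39 = 1291 mg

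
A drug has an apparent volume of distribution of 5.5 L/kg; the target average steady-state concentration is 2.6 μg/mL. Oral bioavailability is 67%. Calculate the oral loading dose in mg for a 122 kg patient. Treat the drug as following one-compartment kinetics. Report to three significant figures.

2600 mg

Vd = 5.5 L/kg × 122 kg = 671.0 L
The loading dose fills Vd to the target concentration.
LD = Vd × C / F = 671.0 × 2.600 / 0.67 = 2604 mg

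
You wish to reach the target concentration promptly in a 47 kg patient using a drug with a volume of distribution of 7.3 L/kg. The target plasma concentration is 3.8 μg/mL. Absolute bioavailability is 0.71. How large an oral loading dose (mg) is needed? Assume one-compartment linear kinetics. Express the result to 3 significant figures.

1840 mg

Vd(total) = 47 kg × 7.3 L/kg = 343.1 L
The loading dose fills Vd to the target concentration.
LD = Vd × C / F = 343.1 × 3.800 / 0.71 = 1836 mg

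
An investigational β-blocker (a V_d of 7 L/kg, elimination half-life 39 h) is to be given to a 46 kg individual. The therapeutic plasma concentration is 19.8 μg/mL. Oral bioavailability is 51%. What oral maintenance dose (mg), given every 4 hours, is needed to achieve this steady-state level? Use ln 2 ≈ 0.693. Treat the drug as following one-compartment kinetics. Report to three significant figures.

889 mg

Total Vd = 7 × 46 = 322.0 L
k = 0.693/39 = 0.01777 h⁻¹, so CL = k·Vd = 0.01777 × 322.0 = 5.722 L/h
D = CL × Css × τ / F = 5.722 × 19.8 × 4 / 0.51 = 888.6 mg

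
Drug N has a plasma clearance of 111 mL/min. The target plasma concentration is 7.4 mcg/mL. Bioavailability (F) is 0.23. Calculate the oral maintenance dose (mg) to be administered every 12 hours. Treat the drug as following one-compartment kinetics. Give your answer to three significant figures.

CL = 111 mL/min = 111 × 0.06 = 6.660 L/h
At steady state, dose per interval replaces the amount cleared in that interval: F·D/τ = CL·Css.
D = CL × Css × τ / F = 6.660 × 7.4 × 12 / 0.23 = 2571 mg

2570 mg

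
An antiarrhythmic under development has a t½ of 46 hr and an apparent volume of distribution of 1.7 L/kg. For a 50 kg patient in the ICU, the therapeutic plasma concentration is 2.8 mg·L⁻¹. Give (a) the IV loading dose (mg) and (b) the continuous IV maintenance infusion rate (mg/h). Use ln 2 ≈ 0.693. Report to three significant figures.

(a) 238 mg; (b) 3.59 mg/h

Vd(total) = 50 kg × 1.7 L/kg = 85.00 L
LD = Vd × C = 85.00 × 2.8 = 238.0 mg
CL = 0.693 × Vd / t½ = 0.693 × 85.00 / 46 = 1.281 L/h
Infusion rate = CL × Css = 1.281 × 2.8 = 3.587 mg/h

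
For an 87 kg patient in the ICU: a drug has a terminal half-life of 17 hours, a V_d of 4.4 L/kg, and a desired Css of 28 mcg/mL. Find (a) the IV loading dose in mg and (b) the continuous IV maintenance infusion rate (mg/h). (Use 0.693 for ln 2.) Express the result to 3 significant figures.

Vd(total) = 87 kg × 4.4 L/kg = 382.8 L
LD = Vd × C = 382.8 × 28 = 10720 mg
CL = 0.693 × Vd / t½ = 0.693 × 382.8 / 17 = 15.60 L/h
Infusion rate = CL × Css = 15.60 × 28 = 436.8 mg/h

(a) 10700 mg; (b) 437 mg/h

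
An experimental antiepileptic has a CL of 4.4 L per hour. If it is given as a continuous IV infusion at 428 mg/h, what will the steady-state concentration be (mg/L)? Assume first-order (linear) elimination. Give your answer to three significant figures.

97.3 mg/L

Css = rate / CL = 428 / 4.400 = 97.27 mg/L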